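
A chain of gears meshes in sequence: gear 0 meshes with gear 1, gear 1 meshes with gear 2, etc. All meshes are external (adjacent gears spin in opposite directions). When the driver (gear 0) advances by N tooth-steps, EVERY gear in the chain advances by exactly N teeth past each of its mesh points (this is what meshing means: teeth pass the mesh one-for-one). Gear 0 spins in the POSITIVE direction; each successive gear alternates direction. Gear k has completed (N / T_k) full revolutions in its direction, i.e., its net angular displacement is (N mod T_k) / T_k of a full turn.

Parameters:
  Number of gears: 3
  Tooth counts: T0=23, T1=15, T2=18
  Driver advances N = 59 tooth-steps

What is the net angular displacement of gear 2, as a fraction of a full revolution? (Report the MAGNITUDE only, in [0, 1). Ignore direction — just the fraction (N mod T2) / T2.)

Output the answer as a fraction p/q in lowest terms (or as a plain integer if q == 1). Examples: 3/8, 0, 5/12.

Answer: 5/18

Derivation:
Chain of 3 gears, tooth counts: [23, 15, 18]
  gear 0: T0=23, direction=positive, advance = 59 mod 23 = 13 teeth = 13/23 turn
  gear 1: T1=15, direction=negative, advance = 59 mod 15 = 14 teeth = 14/15 turn
  gear 2: T2=18, direction=positive, advance = 59 mod 18 = 5 teeth = 5/18 turn
Gear 2: 59 mod 18 = 5
Fraction = 5 / 18 = 5/18 (gcd(5,18)=1) = 5/18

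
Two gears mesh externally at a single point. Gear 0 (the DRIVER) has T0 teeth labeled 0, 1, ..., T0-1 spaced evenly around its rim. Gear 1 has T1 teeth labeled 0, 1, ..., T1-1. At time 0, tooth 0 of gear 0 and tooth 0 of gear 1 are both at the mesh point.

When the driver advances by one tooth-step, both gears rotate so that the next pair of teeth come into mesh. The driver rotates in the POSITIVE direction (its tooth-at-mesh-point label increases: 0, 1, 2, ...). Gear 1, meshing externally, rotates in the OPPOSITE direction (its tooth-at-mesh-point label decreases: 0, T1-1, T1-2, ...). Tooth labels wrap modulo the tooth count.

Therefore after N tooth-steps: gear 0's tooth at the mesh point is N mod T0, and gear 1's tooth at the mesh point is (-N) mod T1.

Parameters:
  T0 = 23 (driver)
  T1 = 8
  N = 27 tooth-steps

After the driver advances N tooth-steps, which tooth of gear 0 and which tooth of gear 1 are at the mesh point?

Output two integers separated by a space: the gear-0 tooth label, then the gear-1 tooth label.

Answer: 4 5

Derivation:
Gear 0 (driver, T0=23): tooth at mesh = N mod T0
  27 = 1 * 23 + 4, so 27 mod 23 = 4
  gear 0 tooth = 4
Gear 1 (driven, T1=8): tooth at mesh = (-N) mod T1
  27 = 3 * 8 + 3, so 27 mod 8 = 3
  (-27) mod 8 = (-3) mod 8 = 8 - 3 = 5
Mesh after 27 steps: gear-0 tooth 4 meets gear-1 tooth 5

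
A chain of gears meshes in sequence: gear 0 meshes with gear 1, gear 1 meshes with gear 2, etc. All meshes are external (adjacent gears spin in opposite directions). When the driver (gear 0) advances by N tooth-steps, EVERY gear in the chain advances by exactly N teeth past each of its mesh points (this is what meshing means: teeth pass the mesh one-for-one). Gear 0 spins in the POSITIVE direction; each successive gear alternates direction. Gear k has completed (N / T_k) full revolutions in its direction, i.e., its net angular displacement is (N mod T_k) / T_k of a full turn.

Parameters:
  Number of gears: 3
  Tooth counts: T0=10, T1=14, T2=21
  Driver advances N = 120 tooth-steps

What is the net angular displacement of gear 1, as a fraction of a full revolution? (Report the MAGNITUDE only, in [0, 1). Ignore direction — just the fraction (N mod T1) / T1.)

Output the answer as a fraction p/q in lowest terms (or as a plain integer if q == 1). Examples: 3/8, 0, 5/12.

Chain of 3 gears, tooth counts: [10, 14, 21]
  gear 0: T0=10, direction=positive, advance = 120 mod 10 = 0 teeth = 0/10 turn
  gear 1: T1=14, direction=negative, advance = 120 mod 14 = 8 teeth = 8/14 turn
  gear 2: T2=21, direction=positive, advance = 120 mod 21 = 15 teeth = 15/21 turn
Gear 1: 120 mod 14 = 8
Fraction = 8 / 14 = 4/7 (gcd(8,14)=2) = 4/7

Answer: 4/7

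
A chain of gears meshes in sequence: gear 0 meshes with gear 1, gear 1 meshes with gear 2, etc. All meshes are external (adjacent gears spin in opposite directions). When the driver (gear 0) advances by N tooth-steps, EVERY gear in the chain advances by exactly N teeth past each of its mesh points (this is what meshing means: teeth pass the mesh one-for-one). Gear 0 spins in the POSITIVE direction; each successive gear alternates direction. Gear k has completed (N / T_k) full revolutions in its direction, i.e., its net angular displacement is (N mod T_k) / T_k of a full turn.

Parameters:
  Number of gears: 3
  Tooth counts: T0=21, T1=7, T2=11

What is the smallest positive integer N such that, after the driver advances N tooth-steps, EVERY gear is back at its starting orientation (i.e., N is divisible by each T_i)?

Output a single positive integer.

Gear k returns to start when N is a multiple of T_k.
All gears at start simultaneously when N is a common multiple of [21, 7, 11]; the smallest such N is lcm(21, 7, 11).
Start: lcm = T0 = 21
Fold in T1=7: gcd(21, 7) = 7; lcm(21, 7) = 21 * 7 / 7 = 147 / 7 = 21
Fold in T2=11: gcd(21, 11) = 1; lcm(21, 11) = 21 * 11 / 1 = 231 / 1 = 231
Full cycle length = 231

Answer: 231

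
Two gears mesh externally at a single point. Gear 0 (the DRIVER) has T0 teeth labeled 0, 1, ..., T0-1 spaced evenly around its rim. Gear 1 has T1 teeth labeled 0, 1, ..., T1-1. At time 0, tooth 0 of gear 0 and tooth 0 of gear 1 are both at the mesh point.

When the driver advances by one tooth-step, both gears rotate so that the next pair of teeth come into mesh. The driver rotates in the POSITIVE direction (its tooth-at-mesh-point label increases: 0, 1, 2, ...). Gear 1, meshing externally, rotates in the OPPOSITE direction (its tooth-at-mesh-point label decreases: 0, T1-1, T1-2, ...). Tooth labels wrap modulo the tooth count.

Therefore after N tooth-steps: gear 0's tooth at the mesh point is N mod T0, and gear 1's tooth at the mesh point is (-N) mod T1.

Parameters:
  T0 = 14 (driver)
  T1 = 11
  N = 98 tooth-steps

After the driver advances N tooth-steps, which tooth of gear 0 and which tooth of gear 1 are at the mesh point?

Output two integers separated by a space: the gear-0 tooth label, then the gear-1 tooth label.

Gear 0 (driver, T0=14): tooth at mesh = N mod T0
  98 = 7 * 14 + 0, so 98 mod 14 = 0
  gear 0 tooth = 0
Gear 1 (driven, T1=11): tooth at mesh = (-N) mod T1
  98 = 8 * 11 + 10, so 98 mod 11 = 10
  (-98) mod 11 = (-10) mod 11 = 11 - 10 = 1
Mesh after 98 steps: gear-0 tooth 0 meets gear-1 tooth 1

Answer: 0 1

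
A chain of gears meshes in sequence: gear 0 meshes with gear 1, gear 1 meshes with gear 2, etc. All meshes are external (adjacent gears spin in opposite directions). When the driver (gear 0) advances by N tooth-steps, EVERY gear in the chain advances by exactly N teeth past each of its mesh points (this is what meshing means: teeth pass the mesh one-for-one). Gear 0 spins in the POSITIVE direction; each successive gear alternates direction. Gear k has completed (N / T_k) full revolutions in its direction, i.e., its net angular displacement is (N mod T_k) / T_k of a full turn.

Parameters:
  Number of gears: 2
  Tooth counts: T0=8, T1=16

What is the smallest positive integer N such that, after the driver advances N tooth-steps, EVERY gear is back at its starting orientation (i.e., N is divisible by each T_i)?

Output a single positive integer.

Answer: 16

Derivation:
Gear k returns to start when N is a multiple of T_k.
All gears at start simultaneously when N is a common multiple of [8, 16]; the smallest such N is lcm(8, 16).
Start: lcm = T0 = 8
Fold in T1=16: gcd(8, 16) = 8; lcm(8, 16) = 8 * 16 / 8 = 128 / 8 = 16
Full cycle length = 16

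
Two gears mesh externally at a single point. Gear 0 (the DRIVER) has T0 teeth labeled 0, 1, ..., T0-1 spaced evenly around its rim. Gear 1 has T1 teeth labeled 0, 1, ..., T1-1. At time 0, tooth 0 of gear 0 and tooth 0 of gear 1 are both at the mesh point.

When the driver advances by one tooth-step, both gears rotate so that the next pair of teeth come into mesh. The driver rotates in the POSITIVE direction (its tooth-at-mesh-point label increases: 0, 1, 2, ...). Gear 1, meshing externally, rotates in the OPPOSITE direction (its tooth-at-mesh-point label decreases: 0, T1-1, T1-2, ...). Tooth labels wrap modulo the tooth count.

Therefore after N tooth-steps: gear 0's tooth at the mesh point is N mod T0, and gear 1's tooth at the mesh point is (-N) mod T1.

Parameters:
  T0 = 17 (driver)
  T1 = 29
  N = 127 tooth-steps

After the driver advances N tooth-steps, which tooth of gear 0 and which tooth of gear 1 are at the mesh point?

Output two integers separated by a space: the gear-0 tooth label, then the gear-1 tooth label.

Answer: 8 18

Derivation:
Gear 0 (driver, T0=17): tooth at mesh = N mod T0
  127 = 7 * 17 + 8, so 127 mod 17 = 8
  gear 0 tooth = 8
Gear 1 (driven, T1=29): tooth at mesh = (-N) mod T1
  127 = 4 * 29 + 11, so 127 mod 29 = 11
  (-127) mod 29 = (-11) mod 29 = 29 - 11 = 18
Mesh after 127 steps: gear-0 tooth 8 meets gear-1 tooth 18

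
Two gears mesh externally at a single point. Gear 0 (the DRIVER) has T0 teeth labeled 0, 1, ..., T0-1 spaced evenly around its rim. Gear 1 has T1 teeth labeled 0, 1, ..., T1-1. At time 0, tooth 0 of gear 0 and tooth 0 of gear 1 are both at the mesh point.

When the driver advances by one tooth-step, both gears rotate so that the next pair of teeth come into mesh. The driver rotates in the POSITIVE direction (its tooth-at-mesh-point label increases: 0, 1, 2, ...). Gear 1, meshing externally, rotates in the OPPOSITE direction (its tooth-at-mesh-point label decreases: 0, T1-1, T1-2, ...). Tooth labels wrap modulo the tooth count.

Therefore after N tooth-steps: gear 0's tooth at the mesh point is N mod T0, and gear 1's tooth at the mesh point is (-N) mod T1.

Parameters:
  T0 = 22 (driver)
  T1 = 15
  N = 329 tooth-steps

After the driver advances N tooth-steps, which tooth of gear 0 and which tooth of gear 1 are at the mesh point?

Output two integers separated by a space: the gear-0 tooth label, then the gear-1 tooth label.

Gear 0 (driver, T0=22): tooth at mesh = N mod T0
  329 = 14 * 22 + 21, so 329 mod 22 = 21
  gear 0 tooth = 21
Gear 1 (driven, T1=15): tooth at mesh = (-N) mod T1
  329 = 21 * 15 + 14, so 329 mod 15 = 14
  (-329) mod 15 = (-14) mod 15 = 15 - 14 = 1
Mesh after 329 steps: gear-0 tooth 21 meets gear-1 tooth 1

Answer: 21 1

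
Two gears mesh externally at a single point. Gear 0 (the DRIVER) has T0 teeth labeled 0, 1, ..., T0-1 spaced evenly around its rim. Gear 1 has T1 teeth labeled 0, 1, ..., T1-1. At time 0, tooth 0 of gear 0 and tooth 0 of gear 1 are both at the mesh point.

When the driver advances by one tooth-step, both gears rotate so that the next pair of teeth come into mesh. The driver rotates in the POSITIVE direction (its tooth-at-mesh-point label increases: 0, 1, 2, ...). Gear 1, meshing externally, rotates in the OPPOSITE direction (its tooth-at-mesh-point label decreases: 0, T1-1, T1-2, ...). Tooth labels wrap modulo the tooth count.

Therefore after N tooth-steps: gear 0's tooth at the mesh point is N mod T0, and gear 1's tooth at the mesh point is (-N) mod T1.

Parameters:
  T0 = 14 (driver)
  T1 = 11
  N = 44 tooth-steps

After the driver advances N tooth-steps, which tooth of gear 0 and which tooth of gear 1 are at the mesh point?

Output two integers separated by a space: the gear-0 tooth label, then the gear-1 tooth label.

Gear 0 (driver, T0=14): tooth at mesh = N mod T0
  44 = 3 * 14 + 2, so 44 mod 14 = 2
  gear 0 tooth = 2
Gear 1 (driven, T1=11): tooth at mesh = (-N) mod T1
  44 = 4 * 11 + 0, so 44 mod 11 = 0
  (-44) mod 11 = 0
Mesh after 44 steps: gear-0 tooth 2 meets gear-1 tooth 0

Answer: 2 0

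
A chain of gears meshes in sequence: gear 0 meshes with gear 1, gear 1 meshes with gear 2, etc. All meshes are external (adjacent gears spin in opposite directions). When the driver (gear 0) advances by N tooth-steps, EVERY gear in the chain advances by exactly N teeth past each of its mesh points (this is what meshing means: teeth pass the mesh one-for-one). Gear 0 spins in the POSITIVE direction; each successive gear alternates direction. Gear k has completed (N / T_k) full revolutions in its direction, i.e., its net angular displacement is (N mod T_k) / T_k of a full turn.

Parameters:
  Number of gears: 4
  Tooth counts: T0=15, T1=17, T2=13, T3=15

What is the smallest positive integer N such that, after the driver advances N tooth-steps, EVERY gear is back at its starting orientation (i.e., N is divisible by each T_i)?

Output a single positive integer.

Gear k returns to start when N is a multiple of T_k.
All gears at start simultaneously when N is a common multiple of [15, 17, 13, 15]; the smallest such N is lcm(15, 17, 13, 15).
Start: lcm = T0 = 15
Fold in T1=17: gcd(15, 17) = 1; lcm(15, 17) = 15 * 17 / 1 = 255 / 1 = 255
Fold in T2=13: gcd(255, 13) = 1; lcm(255, 13) = 255 * 13 / 1 = 3315 / 1 = 3315
Fold in T3=15: gcd(3315, 15) = 15; lcm(3315, 15) = 3315 * 15 / 15 = 49725 / 15 = 3315
Full cycle length = 3315

Answer: 3315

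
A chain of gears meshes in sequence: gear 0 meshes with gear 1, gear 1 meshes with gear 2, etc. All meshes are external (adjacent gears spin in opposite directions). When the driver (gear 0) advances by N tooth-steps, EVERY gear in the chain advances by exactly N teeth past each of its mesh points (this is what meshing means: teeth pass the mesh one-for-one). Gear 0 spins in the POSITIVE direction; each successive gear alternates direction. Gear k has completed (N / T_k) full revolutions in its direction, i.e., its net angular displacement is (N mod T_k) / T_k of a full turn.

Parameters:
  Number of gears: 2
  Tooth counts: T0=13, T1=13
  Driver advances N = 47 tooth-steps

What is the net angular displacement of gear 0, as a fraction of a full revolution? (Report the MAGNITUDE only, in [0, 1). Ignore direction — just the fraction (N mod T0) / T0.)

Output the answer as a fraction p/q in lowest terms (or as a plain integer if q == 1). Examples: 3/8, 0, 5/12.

Chain of 2 gears, tooth counts: [13, 13]
  gear 0: T0=13, direction=positive, advance = 47 mod 13 = 8 teeth = 8/13 turn
  gear 1: T1=13, direction=negative, advance = 47 mod 13 = 8 teeth = 8/13 turn
Gear 0: 47 mod 13 = 8
Fraction = 8 / 13 = 8/13 (gcd(8,13)=1) = 8/13

Answer: 8/13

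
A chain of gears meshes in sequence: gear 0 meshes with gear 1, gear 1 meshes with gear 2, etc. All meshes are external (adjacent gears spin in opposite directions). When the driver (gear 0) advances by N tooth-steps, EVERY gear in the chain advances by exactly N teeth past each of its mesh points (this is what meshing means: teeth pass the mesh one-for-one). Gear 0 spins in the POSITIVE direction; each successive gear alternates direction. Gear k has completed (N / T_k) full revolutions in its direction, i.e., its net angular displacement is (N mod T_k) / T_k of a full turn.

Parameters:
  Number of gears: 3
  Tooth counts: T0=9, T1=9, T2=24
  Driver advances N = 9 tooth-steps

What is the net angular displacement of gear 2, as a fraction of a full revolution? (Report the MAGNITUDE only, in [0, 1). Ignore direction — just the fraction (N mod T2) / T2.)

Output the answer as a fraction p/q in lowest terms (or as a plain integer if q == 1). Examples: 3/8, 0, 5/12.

Chain of 3 gears, tooth counts: [9, 9, 24]
  gear 0: T0=9, direction=positive, advance = 9 mod 9 = 0 teeth = 0/9 turn
  gear 1: T1=9, direction=negative, advance = 9 mod 9 = 0 teeth = 0/9 turn
  gear 2: T2=24, direction=positive, advance = 9 mod 24 = 9 teeth = 9/24 turn
Gear 2: 9 mod 24 = 9
Fraction = 9 / 24 = 3/8 (gcd(9,24)=3) = 3/8

Answer: 3/8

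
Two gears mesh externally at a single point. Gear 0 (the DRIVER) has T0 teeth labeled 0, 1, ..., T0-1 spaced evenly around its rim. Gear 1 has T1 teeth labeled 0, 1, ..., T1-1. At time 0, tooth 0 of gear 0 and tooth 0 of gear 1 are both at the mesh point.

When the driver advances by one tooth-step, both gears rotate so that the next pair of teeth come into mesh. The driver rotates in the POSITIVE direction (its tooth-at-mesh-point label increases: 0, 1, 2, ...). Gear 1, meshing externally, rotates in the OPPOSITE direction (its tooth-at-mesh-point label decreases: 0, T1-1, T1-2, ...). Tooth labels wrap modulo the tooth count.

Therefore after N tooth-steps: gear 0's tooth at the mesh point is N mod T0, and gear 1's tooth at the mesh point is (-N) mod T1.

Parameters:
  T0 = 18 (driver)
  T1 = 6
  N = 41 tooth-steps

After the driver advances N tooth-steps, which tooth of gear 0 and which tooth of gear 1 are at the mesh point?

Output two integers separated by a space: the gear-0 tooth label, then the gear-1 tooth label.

Gear 0 (driver, T0=18): tooth at mesh = N mod T0
  41 = 2 * 18 + 5, so 41 mod 18 = 5
  gear 0 tooth = 5
Gear 1 (driven, T1=6): tooth at mesh = (-N) mod T1
  41 = 6 * 6 + 5, so 41 mod 6 = 5
  (-41) mod 6 = (-5) mod 6 = 6 - 5 = 1
Mesh after 41 steps: gear-0 tooth 5 meets gear-1 tooth 1

Answer: 5 1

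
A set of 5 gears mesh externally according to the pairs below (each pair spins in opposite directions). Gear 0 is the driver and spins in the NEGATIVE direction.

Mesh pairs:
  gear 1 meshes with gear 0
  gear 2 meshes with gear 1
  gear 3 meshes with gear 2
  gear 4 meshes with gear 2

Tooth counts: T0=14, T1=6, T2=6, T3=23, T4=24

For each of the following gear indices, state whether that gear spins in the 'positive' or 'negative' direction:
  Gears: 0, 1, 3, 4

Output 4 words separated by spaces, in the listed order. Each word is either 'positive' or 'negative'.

Answer: negative positive positive positive

Derivation:
Gear 0 (driver): negative (depth 0)
  gear 1: meshes with gear 0 -> depth 1 -> positive (opposite of gear 0)
  gear 2: meshes with gear 1 -> depth 2 -> negative (opposite of gear 1)
  gear 3: meshes with gear 2 -> depth 3 -> positive (opposite of gear 2)
  gear 4: meshes with gear 2 -> depth 3 -> positive (opposite of gear 2)
Queried indices 0, 1, 3, 4 -> negative, positive, positive, positive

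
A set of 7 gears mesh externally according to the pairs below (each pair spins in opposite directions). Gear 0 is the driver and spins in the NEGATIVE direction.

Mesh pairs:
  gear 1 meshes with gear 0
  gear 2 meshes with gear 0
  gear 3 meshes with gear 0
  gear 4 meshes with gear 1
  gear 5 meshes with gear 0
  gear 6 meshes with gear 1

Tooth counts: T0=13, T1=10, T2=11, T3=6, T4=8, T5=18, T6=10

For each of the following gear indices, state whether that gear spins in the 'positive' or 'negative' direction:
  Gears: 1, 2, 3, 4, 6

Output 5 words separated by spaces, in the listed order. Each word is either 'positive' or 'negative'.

Answer: positive positive positive negative negative

Derivation:
Gear 0 (driver): negative (depth 0)
  gear 1: meshes with gear 0 -> depth 1 -> positive (opposite of gear 0)
  gear 2: meshes with gear 0 -> depth 1 -> positive (opposite of gear 0)
  gear 3: meshes with gear 0 -> depth 1 -> positive (opposite of gear 0)
  gear 4: meshes with gear 1 -> depth 2 -> negative (opposite of gear 1)
  gear 5: meshes with gear 0 -> depth 1 -> positive (opposite of gear 0)
  gear 6: meshes with gear 1 -> depth 2 -> negative (opposite of gear 1)
Queried indices 1, 2, 3, 4, 6 -> positive, positive, positive, negative, negative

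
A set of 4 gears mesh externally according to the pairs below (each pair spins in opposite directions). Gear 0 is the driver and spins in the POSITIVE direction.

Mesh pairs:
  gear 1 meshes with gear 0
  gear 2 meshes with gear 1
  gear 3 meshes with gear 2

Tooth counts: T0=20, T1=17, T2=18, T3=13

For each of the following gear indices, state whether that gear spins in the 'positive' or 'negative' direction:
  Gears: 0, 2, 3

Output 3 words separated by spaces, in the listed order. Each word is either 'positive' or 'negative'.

Gear 0 (driver): positive (depth 0)
  gear 1: meshes with gear 0 -> depth 1 -> negative (opposite of gear 0)
  gear 2: meshes with gear 1 -> depth 2 -> positive (opposite of gear 1)
  gear 3: meshes with gear 2 -> depth 3 -> negative (opposite of gear 2)
Queried indices 0, 2, 3 -> positive, positive, negative

Answer: positive positive negative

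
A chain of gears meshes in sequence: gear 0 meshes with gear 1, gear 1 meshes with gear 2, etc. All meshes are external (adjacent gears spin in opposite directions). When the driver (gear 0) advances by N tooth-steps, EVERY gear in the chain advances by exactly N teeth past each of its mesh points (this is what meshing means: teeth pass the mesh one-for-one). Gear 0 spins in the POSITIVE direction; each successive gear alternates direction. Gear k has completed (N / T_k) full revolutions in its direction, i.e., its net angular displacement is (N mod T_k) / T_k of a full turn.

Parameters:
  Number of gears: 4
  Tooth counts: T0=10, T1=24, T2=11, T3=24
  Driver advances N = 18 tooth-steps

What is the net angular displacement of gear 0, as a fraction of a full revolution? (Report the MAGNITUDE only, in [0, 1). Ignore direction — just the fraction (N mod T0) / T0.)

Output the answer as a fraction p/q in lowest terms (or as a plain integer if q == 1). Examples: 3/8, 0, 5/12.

Chain of 4 gears, tooth counts: [10, 24, 11, 24]
  gear 0: T0=10, direction=positive, advance = 18 mod 10 = 8 teeth = 8/10 turn
  gear 1: T1=24, direction=negative, advance = 18 mod 24 = 18 teeth = 18/24 turn
  gear 2: T2=11, direction=positive, advance = 18 mod 11 = 7 teeth = 7/11 turn
  gear 3: T3=24, direction=negative, advance = 18 mod 24 = 18 teeth = 18/24 turn
Gear 0: 18 mod 10 = 8
Fraction = 8 / 10 = 4/5 (gcd(8,10)=2) = 4/5

Answer: 4/5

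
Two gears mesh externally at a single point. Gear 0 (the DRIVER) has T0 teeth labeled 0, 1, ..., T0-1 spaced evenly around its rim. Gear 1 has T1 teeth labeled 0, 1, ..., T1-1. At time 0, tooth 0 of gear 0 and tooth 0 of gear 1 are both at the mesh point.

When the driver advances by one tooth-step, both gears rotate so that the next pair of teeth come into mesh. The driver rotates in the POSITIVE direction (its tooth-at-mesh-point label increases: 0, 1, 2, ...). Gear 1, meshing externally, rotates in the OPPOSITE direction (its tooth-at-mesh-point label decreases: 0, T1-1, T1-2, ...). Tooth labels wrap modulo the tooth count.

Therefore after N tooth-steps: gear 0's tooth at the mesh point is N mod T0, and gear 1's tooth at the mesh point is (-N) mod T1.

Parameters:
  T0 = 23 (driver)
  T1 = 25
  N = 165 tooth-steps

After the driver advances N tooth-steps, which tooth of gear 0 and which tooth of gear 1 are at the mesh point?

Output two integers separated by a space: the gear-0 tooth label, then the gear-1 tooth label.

Answer: 4 10

Derivation:
Gear 0 (driver, T0=23): tooth at mesh = N mod T0
  165 = 7 * 23 + 4, so 165 mod 23 = 4
  gear 0 tooth = 4
Gear 1 (driven, T1=25): tooth at mesh = (-N) mod T1
  165 = 6 * 25 + 15, so 165 mod 25 = 15
  (-165) mod 25 = (-15) mod 25 = 25 - 15 = 10
Mesh after 165 steps: gear-0 tooth 4 meets gear-1 tooth 10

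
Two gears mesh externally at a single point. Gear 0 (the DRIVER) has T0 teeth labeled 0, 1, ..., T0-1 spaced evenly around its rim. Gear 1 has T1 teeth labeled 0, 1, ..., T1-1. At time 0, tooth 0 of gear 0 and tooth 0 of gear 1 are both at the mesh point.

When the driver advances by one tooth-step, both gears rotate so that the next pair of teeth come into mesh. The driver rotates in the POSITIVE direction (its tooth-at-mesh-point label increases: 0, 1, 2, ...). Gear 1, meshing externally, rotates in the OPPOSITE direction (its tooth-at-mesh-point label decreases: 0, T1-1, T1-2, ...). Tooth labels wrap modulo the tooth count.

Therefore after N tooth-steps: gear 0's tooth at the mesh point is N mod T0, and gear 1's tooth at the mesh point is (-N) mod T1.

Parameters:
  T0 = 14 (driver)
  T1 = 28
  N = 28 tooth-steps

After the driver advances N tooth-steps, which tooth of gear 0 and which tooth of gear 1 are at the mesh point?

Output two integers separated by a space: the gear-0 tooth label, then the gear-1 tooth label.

Gear 0 (driver, T0=14): tooth at mesh = N mod T0
  28 = 2 * 14 + 0, so 28 mod 14 = 0
  gear 0 tooth = 0
Gear 1 (driven, T1=28): tooth at mesh = (-N) mod T1
  28 = 1 * 28 + 0, so 28 mod 28 = 0
  (-28) mod 28 = 0
Mesh after 28 steps: gear-0 tooth 0 meets gear-1 tooth 0

Answer: 0 0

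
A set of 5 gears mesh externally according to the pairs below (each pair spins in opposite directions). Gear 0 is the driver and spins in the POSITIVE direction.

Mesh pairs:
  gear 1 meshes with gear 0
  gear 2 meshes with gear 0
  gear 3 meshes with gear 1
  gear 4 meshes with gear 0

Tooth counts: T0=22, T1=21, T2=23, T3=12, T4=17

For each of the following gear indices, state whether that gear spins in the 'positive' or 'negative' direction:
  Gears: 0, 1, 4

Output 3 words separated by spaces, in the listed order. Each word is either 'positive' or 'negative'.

Answer: positive negative negative

Derivation:
Gear 0 (driver): positive (depth 0)
  gear 1: meshes with gear 0 -> depth 1 -> negative (opposite of gear 0)
  gear 2: meshes with gear 0 -> depth 1 -> negative (opposite of gear 0)
  gear 3: meshes with gear 1 -> depth 2 -> positive (opposite of gear 1)
  gear 4: meshes with gear 0 -> depth 1 -> negative (opposite of gear 0)
Queried indices 0, 1, 4 -> positive, negative, negative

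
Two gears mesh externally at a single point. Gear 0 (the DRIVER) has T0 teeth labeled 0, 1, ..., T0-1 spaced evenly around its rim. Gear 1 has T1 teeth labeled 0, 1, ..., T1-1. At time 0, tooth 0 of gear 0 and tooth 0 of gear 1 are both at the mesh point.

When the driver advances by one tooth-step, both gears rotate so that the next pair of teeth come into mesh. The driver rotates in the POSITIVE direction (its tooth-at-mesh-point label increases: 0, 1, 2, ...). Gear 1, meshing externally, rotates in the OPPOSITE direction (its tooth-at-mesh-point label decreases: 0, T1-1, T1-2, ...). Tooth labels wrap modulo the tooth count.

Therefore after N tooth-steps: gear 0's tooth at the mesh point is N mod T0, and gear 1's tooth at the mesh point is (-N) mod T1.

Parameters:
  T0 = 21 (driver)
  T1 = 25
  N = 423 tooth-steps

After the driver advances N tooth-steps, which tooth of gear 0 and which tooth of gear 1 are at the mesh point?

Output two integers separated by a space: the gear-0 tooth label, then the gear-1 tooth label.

Gear 0 (driver, T0=21): tooth at mesh = N mod T0
  423 = 20 * 21 + 3, so 423 mod 21 = 3
  gear 0 tooth = 3
Gear 1 (driven, T1=25): tooth at mesh = (-N) mod T1
  423 = 16 * 25 + 23, so 423 mod 25 = 23
  (-423) mod 25 = (-23) mod 25 = 25 - 23 = 2
Mesh after 423 steps: gear-0 tooth 3 meets gear-1 tooth 2

Answer: 3 2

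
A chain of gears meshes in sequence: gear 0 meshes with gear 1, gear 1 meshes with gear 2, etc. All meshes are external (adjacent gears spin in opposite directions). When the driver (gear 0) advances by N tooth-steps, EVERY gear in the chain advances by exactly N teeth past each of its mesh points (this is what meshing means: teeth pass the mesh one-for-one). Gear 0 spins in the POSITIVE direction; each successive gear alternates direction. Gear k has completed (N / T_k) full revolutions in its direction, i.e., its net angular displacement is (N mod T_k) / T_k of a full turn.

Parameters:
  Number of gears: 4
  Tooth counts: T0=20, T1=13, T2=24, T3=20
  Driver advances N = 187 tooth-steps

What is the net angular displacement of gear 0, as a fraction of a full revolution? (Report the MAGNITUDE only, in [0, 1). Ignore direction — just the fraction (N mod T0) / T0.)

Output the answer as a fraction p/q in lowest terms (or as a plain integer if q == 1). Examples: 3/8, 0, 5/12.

Answer: 7/20

Derivation:
Chain of 4 gears, tooth counts: [20, 13, 24, 20]
  gear 0: T0=20, direction=positive, advance = 187 mod 20 = 7 teeth = 7/20 turn
  gear 1: T1=13, direction=negative, advance = 187 mod 13 = 5 teeth = 5/13 turn
  gear 2: T2=24, direction=positive, advance = 187 mod 24 = 19 teeth = 19/24 turn
  gear 3: T3=20, direction=negative, advance = 187 mod 20 = 7 teeth = 7/20 turn
Gear 0: 187 mod 20 = 7
Fraction = 7 / 20 = 7/20 (gcd(7,20)=1) = 7/20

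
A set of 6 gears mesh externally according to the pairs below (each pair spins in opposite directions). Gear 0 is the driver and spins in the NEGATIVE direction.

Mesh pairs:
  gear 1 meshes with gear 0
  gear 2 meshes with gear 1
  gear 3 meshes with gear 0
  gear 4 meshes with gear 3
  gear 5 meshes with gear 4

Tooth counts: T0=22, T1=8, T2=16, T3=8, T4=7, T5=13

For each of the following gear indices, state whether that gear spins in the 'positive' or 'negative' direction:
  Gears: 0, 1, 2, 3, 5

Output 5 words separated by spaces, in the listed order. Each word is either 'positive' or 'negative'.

Gear 0 (driver): negative (depth 0)
  gear 1: meshes with gear 0 -> depth 1 -> positive (opposite of gear 0)
  gear 2: meshes with gear 1 -> depth 2 -> negative (opposite of gear 1)
  gear 3: meshes with gear 0 -> depth 1 -> positive (opposite of gear 0)
  gear 4: meshes with gear 3 -> depth 2 -> negative (opposite of gear 3)
  gear 5: meshes with gear 4 -> depth 3 -> positive (opposite of gear 4)
Queried indices 0, 1, 2, 3, 5 -> negative, positive, negative, positive, positive

Answer: negative positive negative positive positive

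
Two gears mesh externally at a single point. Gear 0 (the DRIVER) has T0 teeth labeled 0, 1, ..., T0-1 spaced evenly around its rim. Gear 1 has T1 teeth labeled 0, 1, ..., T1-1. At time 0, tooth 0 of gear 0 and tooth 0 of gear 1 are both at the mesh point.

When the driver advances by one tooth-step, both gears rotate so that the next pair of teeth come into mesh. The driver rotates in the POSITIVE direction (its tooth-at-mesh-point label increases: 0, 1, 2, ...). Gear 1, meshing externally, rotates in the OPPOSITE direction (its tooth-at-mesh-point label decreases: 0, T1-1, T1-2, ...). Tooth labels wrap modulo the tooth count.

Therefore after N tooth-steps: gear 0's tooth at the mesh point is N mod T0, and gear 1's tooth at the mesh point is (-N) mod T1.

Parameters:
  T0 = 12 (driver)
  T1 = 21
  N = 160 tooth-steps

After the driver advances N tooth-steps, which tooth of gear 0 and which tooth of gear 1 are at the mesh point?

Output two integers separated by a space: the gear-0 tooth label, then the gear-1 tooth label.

Gear 0 (driver, T0=12): tooth at mesh = N mod T0
  160 = 13 * 12 + 4, so 160 mod 12 = 4
  gear 0 tooth = 4
Gear 1 (driven, T1=21): tooth at mesh = (-N) mod T1
  160 = 7 * 21 + 13, so 160 mod 21 = 13
  (-160) mod 21 = (-13) mod 21 = 21 - 13 = 8
Mesh after 160 steps: gear-0 tooth 4 meets gear-1 tooth 8

Answer: 4 8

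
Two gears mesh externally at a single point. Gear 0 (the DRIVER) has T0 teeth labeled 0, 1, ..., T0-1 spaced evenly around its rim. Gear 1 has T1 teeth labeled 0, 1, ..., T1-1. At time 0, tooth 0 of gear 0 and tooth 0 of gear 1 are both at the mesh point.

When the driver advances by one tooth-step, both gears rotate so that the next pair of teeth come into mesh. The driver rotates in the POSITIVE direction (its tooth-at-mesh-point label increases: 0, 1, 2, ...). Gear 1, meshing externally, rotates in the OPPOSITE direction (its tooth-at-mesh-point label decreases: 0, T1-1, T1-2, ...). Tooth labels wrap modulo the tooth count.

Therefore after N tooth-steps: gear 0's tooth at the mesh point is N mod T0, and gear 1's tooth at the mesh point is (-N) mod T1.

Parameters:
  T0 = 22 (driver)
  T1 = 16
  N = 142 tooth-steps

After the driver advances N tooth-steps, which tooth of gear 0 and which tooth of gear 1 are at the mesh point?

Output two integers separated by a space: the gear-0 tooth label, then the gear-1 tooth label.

Gear 0 (driver, T0=22): tooth at mesh = N mod T0
  142 = 6 * 22 + 10, so 142 mod 22 = 10
  gear 0 tooth = 10
Gear 1 (driven, T1=16): tooth at mesh = (-N) mod T1
  142 = 8 * 16 + 14, so 142 mod 16 = 14
  (-142) mod 16 = (-14) mod 16 = 16 - 14 = 2
Mesh after 142 steps: gear-0 tooth 10 meets gear-1 tooth 2

Answer: 10 2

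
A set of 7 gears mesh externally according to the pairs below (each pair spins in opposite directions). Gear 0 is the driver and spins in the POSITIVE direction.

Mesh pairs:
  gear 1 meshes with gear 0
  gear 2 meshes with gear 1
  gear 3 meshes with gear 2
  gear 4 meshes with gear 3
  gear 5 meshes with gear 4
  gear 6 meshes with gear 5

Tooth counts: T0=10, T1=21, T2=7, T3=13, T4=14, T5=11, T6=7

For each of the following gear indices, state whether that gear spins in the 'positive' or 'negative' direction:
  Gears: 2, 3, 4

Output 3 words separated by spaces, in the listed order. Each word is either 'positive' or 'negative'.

Gear 0 (driver): positive (depth 0)
  gear 1: meshes with gear 0 -> depth 1 -> negative (opposite of gear 0)
  gear 2: meshes with gear 1 -> depth 2 -> positive (opposite of gear 1)
  gear 3: meshes with gear 2 -> depth 3 -> negative (opposite of gear 2)
  gear 4: meshes with gear 3 -> depth 4 -> positive (opposite of gear 3)
  gear 5: meshes with gear 4 -> depth 5 -> negative (opposite of gear 4)
  gear 6: meshes with gear 5 -> depth 6 -> positive (opposite of gear 5)
Queried indices 2, 3, 4 -> positive, negative, positive

Answer: positive negative positive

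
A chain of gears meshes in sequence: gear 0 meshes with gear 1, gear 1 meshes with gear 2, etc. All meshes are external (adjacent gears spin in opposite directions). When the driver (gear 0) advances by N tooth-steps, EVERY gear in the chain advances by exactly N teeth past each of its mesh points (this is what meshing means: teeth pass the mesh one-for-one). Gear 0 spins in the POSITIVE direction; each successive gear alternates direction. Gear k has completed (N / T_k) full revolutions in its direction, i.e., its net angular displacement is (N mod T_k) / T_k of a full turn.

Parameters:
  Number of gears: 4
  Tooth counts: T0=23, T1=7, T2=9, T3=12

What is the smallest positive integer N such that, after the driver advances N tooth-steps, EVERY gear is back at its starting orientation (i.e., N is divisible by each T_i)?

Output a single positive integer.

Answer: 5796

Derivation:
Gear k returns to start when N is a multiple of T_k.
All gears at start simultaneously when N is a common multiple of [23, 7, 9, 12]; the smallest such N is lcm(23, 7, 9, 12).
Start: lcm = T0 = 23
Fold in T1=7: gcd(23, 7) = 1; lcm(23, 7) = 23 * 7 / 1 = 161 / 1 = 161
Fold in T2=9: gcd(161, 9) = 1; lcm(161, 9) = 161 * 9 / 1 = 1449 / 1 = 1449
Fold in T3=12: gcd(1449, 12) = 3; lcm(1449, 12) = 1449 * 12 / 3 = 17388 / 3 = 5796
Full cycle length = 5796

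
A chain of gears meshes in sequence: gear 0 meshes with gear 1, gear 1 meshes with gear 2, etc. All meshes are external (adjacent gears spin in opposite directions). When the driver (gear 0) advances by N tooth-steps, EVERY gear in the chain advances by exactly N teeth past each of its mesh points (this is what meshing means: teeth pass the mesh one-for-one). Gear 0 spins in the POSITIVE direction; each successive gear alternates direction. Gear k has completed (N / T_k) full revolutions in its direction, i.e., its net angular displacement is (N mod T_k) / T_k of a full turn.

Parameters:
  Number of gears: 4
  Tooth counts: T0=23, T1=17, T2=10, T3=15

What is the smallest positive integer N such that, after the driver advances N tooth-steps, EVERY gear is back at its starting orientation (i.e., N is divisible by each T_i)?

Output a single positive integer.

Answer: 11730

Derivation:
Gear k returns to start when N is a multiple of T_k.
All gears at start simultaneously when N is a common multiple of [23, 17, 10, 15]; the smallest such N is lcm(23, 17, 10, 15).
Start: lcm = T0 = 23
Fold in T1=17: gcd(23, 17) = 1; lcm(23, 17) = 23 * 17 / 1 = 391 / 1 = 391
Fold in T2=10: gcd(391, 10) = 1; lcm(391, 10) = 391 * 10 / 1 = 3910 / 1 = 3910
Fold in T3=15: gcd(3910, 15) = 5; lcm(3910, 15) = 3910 * 15 / 5 = 58650 / 5 = 11730
Full cycle length = 11730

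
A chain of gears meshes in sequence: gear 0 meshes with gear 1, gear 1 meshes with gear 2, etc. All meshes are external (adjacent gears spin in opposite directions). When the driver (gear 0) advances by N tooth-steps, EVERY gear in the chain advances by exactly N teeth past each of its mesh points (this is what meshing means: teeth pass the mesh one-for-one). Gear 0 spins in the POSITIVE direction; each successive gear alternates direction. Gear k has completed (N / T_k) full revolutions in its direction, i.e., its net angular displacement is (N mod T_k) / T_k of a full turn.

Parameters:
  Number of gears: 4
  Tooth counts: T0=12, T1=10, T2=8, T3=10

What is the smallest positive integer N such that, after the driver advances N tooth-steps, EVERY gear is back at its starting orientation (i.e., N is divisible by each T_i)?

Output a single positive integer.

Answer: 120

Derivation:
Gear k returns to start when N is a multiple of T_k.
All gears at start simultaneously when N is a common multiple of [12, 10, 8, 10]; the smallest such N is lcm(12, 10, 8, 10).
Start: lcm = T0 = 12
Fold in T1=10: gcd(12, 10) = 2; lcm(12, 10) = 12 * 10 / 2 = 120 / 2 = 60
Fold in T2=8: gcd(60, 8) = 4; lcm(60, 8) = 60 * 8 / 4 = 480 / 4 = 120
Fold in T3=10: gcd(120, 10) = 10; lcm(120, 10) = 120 * 10 / 10 = 1200 / 10 = 120
Full cycle length = 120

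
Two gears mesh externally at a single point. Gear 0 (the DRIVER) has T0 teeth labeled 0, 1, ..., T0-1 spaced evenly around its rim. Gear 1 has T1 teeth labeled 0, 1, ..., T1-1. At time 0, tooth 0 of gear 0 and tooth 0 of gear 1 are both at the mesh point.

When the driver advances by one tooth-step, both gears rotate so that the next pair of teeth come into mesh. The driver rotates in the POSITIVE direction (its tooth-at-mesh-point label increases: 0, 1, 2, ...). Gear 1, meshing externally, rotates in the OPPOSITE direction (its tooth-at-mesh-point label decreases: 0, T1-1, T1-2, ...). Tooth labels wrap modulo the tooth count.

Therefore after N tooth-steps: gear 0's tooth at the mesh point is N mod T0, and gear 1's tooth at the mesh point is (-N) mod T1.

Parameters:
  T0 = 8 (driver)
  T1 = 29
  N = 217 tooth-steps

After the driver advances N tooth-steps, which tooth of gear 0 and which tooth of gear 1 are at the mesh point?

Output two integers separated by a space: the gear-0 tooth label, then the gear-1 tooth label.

Gear 0 (driver, T0=8): tooth at mesh = N mod T0
  217 = 27 * 8 + 1, so 217 mod 8 = 1
  gear 0 tooth = 1
Gear 1 (driven, T1=29): tooth at mesh = (-N) mod T1
  217 = 7 * 29 + 14, so 217 mod 29 = 14
  (-217) mod 29 = (-14) mod 29 = 29 - 14 = 15
Mesh after 217 steps: gear-0 tooth 1 meets gear-1 tooth 15

Answer: 1 15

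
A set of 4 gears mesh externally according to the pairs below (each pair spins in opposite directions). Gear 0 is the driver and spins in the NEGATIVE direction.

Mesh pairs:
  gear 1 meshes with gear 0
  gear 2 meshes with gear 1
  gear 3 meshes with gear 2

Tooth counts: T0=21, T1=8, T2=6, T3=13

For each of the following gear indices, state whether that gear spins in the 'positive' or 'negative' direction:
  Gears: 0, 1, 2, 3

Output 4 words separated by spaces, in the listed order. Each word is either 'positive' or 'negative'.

Answer: negative positive negative positive

Derivation:
Gear 0 (driver): negative (depth 0)
  gear 1: meshes with gear 0 -> depth 1 -> positive (opposite of gear 0)
  gear 2: meshes with gear 1 -> depth 2 -> negative (opposite of gear 1)
  gear 3: meshes with gear 2 -> depth 3 -> positive (opposite of gear 2)
Queried indices 0, 1, 2, 3 -> negative, positive, negative, positive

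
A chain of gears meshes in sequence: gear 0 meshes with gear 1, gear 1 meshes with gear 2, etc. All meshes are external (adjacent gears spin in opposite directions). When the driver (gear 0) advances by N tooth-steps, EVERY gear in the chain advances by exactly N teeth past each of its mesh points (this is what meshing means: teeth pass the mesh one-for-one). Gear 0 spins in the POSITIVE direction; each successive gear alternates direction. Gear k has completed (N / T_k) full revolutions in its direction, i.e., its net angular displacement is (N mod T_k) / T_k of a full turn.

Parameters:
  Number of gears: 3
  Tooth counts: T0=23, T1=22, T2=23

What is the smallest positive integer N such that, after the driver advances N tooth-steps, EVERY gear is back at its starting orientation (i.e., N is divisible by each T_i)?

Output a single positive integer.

Answer: 506

Derivation:
Gear k returns to start when N is a multiple of T_k.
All gears at start simultaneously when N is a common multiple of [23, 22, 23]; the smallest such N is lcm(23, 22, 23).
Start: lcm = T0 = 23
Fold in T1=22: gcd(23, 22) = 1; lcm(23, 22) = 23 * 22 / 1 = 506 / 1 = 506
Fold in T2=23: gcd(506, 23) = 23; lcm(506, 23) = 506 * 23 / 23 = 11638 / 23 = 506
Full cycle length = 506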